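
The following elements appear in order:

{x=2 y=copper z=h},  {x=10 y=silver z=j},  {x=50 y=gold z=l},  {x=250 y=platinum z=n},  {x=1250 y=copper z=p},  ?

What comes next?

X: 2, 10, 50, 250, 1250 → 6250 (×5 each step).
Y: repeats copper → silver → gold → platinum, so copper, silver, gold, platinum, copper → silver.
For the z, letters move forward 2 places in the alphabet: h, j, l, n, p → r.
Combining the parts gives {x=6250 y=silver z=r}.

{x=6250 y=silver z=r}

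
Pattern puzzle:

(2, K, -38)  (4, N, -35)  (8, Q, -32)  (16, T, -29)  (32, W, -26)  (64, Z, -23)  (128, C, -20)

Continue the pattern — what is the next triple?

(256, F, -17)

First part: ×2 each step, so 2, 4, 8, 16, 32, 64, 128 → 256.
Letter: letters move forward 3 places in the alphabet, wrapping Z→A, so K, N, Q, T, W, Z, C → F.
Third part: -38, -35, -32, -29, -26, -23, -20 → -17 (+3 each step).
Combining the parts gives (256, F, -17).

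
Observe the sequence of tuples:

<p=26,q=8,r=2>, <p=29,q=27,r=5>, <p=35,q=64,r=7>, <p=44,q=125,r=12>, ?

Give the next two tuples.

<p=56,q=216,r=19>, <p=71,q=343,r=31>

P: differences are 3, 6, 9, … (increasing by 3 each time), so 26, 29, 35, 44 → 56 → 71.
Q — perfect cubes: 2³, 3³, 4³, …: 8, 27, 64, 125 → 216 → 343.
For the r, each term is the sum of the two before it: 2, 5, 7, 12 → 19 → 31.
Putting the parts together: <p=56,q=216,r=19> and then <p=71,q=343,r=31>.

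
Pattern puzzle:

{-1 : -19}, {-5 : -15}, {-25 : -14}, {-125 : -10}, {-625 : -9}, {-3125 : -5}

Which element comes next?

{-15625 : -4}

First coordinate goes -1, -5, -25, -125, -625, -3125 → -15625 (×5 each step).
For the second coordinate, alternating steps +4, +1, +4, +1, …: -19, -15, -14, -10, -9, -5 → -4.
Putting it together: {-15625 : -4}.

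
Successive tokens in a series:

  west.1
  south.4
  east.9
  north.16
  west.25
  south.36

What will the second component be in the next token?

For the direction, repeats west → south → east → north: west, south, east, north, west, south → east.
Second component: 1, 4, 9, 16, 25, 36 → 49 (perfect squares: 1², 2², 3², …).

49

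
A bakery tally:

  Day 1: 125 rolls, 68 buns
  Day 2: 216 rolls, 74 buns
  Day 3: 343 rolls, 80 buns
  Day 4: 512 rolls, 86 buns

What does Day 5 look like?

Rolls — perfect cubes: 5³, 6³, 7³, …: 125, 216, 343, 512 → 729.
Buns goes 68, 74, 80, 86 → 92 (+6 each step).
So the next row is 729 rolls, 92 buns.

729 rolls, 92 buns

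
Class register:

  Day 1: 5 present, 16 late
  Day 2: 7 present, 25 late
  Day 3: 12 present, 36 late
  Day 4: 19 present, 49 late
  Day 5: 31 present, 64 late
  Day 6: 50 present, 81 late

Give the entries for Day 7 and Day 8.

81 present, 100 late; 131 present, 121 late

Present goes 5, 7, 12, 19, 31, 50 → 81 → 131 (each term is the sum of the two before it).
Late: perfect squares: 4², 5², 6², …; 16, 25, 36, 49, 64, 81 → 100 → 121.
Putting the parts together: 81 present, 100 late and then 131 present, 121 late.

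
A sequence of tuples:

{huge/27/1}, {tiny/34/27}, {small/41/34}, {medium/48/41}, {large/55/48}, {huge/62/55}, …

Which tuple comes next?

For the size, repeats huge → tiny → small → medium → large: huge, tiny, small, medium, large, huge → tiny.
Second coordinate: +7 each step, so 27, 34, 41, 48, 55, 62 → 69.
Third coordinate — always the previous value of the second coordinate: 1, 27, 34, 41, 48, 55 → 62.
Putting it together: {tiny/69/62}.

{tiny/69/62}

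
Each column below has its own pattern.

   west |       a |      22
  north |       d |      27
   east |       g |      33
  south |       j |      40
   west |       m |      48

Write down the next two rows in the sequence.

Direction goes west, north, east, south, west → north → east (repeats west → north → east → south).
Letter goes a, d, g, j, m → p → s (letters move forward 3 places in the alphabet).
For the third component, differences are 5, 6, 7, … (increasing by 1 each time): 22, 27, 33, 40, 48 → 57 → 67.
Putting the parts together: north  p  57 and then east  s  67.

north  p  57; east  s  67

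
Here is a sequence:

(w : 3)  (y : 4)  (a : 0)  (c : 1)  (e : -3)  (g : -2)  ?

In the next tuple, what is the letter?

i

Letter: w, y, a, c, e, g → i (letters move forward 2 places in the alphabet, wrapping Z→A).
Second part — alternating steps +1, −4, +1, −4, …: 3, 4, 0, 1, -3, -2 → -6.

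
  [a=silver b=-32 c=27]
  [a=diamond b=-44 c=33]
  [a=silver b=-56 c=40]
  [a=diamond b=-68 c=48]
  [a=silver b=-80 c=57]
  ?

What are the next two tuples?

[a=diamond b=-92 c=67], [a=silver b=-104 c=78]

A: silver, diamond, silver, diamond, silver → diamond → silver (alternates silver ↔ diamond).
B: −12 each step, so -32, -44, -56, -68, -80 → -92 → -104.
C — differences are 6, 7, 8, … (increasing by 1 each time): 27, 33, 40, 48, 57 → 67 → 78.
So the next two tuples are [a=diamond b=-92 c=67] and [a=silver b=-104 c=78].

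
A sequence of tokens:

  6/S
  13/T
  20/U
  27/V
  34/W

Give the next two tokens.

First component: 6, 13, 20, 27, 34 → 41 → 48 (+7 each step).
Letter — letters move forward 1 place in the alphabet: S, T, U, V, W → X → Y.
So the next two tokens are 41/X and 48/Y.

41/X, 48/Y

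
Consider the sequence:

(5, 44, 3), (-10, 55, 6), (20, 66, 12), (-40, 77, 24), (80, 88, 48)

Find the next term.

(-160, 99, 96)

First entry — ×(-2) each step: 5, -10, 20, -40, 80 → -160.
Second entry goes 44, 55, 66, 77, 88 → 99 (+11 each step).
Third entry: 3, 6, 12, 24, 48 → 96 (×2 each step).
So the next term is (-160, 99, 96).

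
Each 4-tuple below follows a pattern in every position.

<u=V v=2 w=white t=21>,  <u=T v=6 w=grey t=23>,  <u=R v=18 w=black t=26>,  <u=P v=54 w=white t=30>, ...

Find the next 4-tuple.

<u=N v=162 w=grey t=35>

U — letters move back 2 places in the alphabet: V, T, R, P → N.
V goes 2, 6, 18, 54 → 162 (×3 each step).
W — repeats white → grey → black: white, grey, black, white → grey.
T: differences are 2, 3, 4, … (increasing by 1 each time), so 21, 23, 26, 30 → 35.
So the next 4-tuple is <u=N v=162 w=grey t=35>.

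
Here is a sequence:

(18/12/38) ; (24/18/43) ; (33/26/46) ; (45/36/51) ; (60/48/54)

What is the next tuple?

For the first coordinate, differences are 6, 9, 12, … (increasing by 3 each time): 18, 24, 33, 45, 60 → 78.
Second coordinate goes 12, 18, 26, 36, 48 → 62 (differences are 6, 8, 10, … (increasing by 2 each time)).
Third coordinate — alternating steps +5, +3, +5, +3, …: 38, 43, 46, 51, 54 → 59.
Combining the parts gives (78/62/59).

(78/62/59)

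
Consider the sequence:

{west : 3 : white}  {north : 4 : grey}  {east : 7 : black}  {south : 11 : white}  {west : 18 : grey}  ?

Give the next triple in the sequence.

{north : 29 : black}

Direction: repeats west → north → east → south, so west, north, east, south, west → north.
Second coordinate: each term is the sum of the two before it, so 3, 4, 7, 11, 18 → 29.
Shade: repeats white → grey → black, so white, grey, black, white, grey → black.
Putting it together: {north : 29 : black}.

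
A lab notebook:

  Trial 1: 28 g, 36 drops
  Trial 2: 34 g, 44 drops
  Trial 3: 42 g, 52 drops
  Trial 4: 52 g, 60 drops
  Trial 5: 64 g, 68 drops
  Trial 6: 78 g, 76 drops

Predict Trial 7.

94 g, 84 drops

G: 28, 34, 42, 52, 64, 78 → 94 (differences are 6, 8, 10, … (increasing by 2 each time)).
Drops goes 36, 44, 52, 60, 68, 76 → 84 (+8 each step).
Putting it together: 94 g, 84 drops.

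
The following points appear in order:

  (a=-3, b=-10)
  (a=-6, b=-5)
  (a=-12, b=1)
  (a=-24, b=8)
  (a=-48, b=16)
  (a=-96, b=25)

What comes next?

(a=-192, b=35)

A goes -3, -6, -12, -24, -48, -96 → -192 (×2 each step).
B: differences are 5, 6, 7, … (increasing by 1 each time); -10, -5, 1, 8, 16, 25 → 35.
Putting it together: (a=-192, b=35).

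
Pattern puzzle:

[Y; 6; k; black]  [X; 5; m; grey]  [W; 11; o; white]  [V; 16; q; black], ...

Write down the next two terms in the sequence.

First letter: letters move back 1 place in the alphabet, so Y, X, W, V → U → T.
For the second component, each term is the sum of the two before it: 6, 5, 11, 16 → 27 → 43.
Second letter: k, m, o, q → s → u (letters move forward 2 places in the alphabet).
Shade: black, grey, white, black → grey → white (repeats black → grey → white).
So the next two terms are [U; 27; s; grey] and [T; 43; u; white].

[U; 27; s; grey], [T; 43; u; white]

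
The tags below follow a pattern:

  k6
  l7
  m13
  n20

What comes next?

o33

For the letter, letters move forward 1 place in the alphabet: k, l, m, n → o.
Second component — each term is the sum of the two before it: 6, 7, 13, 20 → 33.
Combining the parts gives o33.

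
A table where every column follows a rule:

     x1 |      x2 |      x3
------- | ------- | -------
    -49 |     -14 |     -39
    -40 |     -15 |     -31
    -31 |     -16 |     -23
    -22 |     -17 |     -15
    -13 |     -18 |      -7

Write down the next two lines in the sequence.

-4  -19  1; 5  -20  9

Column x1: -49, -40, -31, -22, -13 → -4 → 5 (+9 each step).
Column x2 — −1 each step: -14, -15, -16, -17, -18 → -19 → -20.
Column x3 — +8 each step: -39, -31, -23, -15, -7 → 1 → 9.
Putting the parts together: -4  -19  1 and then 5  -20  9.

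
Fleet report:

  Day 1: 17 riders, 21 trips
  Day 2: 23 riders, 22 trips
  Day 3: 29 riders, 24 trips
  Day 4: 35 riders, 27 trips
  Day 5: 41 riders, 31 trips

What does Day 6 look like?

Riders — +6 each step: 17, 23, 29, 35, 41 → 47.
Trips: 21, 22, 24, 27, 31 → 36 (differences are 1, 2, 3, … (increasing by 1 each time)).
So the next line is 47 riders, 36 trips.

47 riders, 36 trips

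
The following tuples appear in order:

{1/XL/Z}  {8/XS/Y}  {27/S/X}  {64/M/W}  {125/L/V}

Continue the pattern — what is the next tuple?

First component: perfect cubes: 1³, 2³, 3³, …, so 1, 8, 27, 64, 125 → 216.
Size goes XL, XS, S, M, L → XL (runs through clothing sizes XS→XL).
Letter: letters move back 1 place in the alphabet, so Z, Y, X, W, V → U.
Putting it together: {216/XL/U}.

{216/XL/U}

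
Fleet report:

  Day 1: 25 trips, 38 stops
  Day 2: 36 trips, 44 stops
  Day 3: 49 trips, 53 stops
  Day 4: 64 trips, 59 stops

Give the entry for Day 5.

Trips: perfect squares: 5², 6², 7², …; 25, 36, 49, 64 → 81.
For the stops, alternating steps +6, +9, +6, +9, …: 38, 44, 53, 59 → 68.
Combining the parts gives 81 trips, 68 stops.

81 trips, 68 stops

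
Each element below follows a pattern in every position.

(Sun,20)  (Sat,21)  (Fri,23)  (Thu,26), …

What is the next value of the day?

For the day, runs backward through the weekdays Mon→Sun: Sun, Sat, Fri, Thu → Wed.
Second part: differences are 1, 2, 3, … (increasing by 1 each time), so 20, 21, 23, 26 → 30.

Wed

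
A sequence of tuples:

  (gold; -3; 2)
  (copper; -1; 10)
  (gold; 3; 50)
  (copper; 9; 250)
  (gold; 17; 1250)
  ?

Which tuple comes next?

Metal: alternates gold ↔ copper, so gold, copper, gold, copper, gold → copper.
Second slot — differences are 2, 4, 6, … (increasing by 2 each time): -3, -1, 3, 9, 17 → 27.
Third slot: ×5 each step, so 2, 10, 50, 250, 1250 → 6250.
So the next tuple is (copper; 27; 6250).

(copper; 27; 6250)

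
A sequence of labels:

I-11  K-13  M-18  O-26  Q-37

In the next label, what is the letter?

Letter: letters move forward 2 places in the alphabet, so I, K, M, O, Q → S.

S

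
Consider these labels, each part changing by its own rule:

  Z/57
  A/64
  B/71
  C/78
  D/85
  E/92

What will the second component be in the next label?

Letter goes Z, A, B, C, D, E → F (letters move forward 1 place in the alphabet, wrapping Z→A).
Second component: +7 each step, so 57, 64, 71, 78, 85, 92 → 99.

99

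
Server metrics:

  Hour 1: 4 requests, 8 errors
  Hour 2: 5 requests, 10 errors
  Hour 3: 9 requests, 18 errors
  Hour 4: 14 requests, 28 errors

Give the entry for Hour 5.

Requests: each term is the sum of the two before it, so 4, 5, 9, 14 → 23.
For the errors, always 2 × the requests: 8, 10, 18, 28 → 46.
Combining the parts gives 23 requests, 46 errors.

23 requests, 46 errors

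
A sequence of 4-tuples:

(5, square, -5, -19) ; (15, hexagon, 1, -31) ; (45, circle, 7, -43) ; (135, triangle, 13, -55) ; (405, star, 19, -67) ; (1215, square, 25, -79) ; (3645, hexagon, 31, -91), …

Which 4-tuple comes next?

First slot: ×3 each step, so 5, 15, 45, 135, 405, 1215, 3645 → 10935.
Shape goes square, hexagon, circle, triangle, star, square, hexagon → circle (repeats square → hexagon → circle → triangle → star).
Third slot: +6 each step, so -5, 1, 7, 13, 19, 25, 31 → 37.
Fourth slot: −12 each step; -19, -31, -43, -55, -67, -79, -91 → -103.
Combining the parts gives (10935, circle, 37, -103).

(10935, circle, 37, -103)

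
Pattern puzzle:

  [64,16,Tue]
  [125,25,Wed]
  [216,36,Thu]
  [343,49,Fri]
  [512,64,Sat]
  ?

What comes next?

[729,81,Sun]

First value: perfect cubes: 4³, 5³, 6³, …; 64, 125, 216, 343, 512 → 729.
Second value: 16, 25, 36, 49, 64 → 81 (perfect squares: 4², 5², 6², …).
Day: runs through the weekdays Mon→Sun; Tue, Wed, Thu, Fri, Sat → Sun.
Putting it together: [729,81,Sun].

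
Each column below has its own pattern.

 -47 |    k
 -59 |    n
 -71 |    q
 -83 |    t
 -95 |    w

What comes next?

-107  z

First component: -47, -59, -71, -83, -95 → -107 (−12 each step).
Letter: letters move forward 3 places in the alphabet, so k, n, q, t, w → z.
Combining the parts gives -107  z.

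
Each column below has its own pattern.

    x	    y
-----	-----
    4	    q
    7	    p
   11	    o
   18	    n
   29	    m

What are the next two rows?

Column x — each term is the sum of the two before it: 4, 7, 11, 18, 29 → 47 → 76.
Column y: letters move back 1 place in the alphabet; q, p, o, n, m → l → k.
Putting the parts together: 47  l and then 76  k.

47  l; 76  k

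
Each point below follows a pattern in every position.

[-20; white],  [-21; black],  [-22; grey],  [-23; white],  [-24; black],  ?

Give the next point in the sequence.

[-25; grey]

First part — −1 each step: -20, -21, -22, -23, -24 → -25.
For the shade, repeats white → black → grey: white, black, grey, white, black → grey.
Putting it together: [-25; grey].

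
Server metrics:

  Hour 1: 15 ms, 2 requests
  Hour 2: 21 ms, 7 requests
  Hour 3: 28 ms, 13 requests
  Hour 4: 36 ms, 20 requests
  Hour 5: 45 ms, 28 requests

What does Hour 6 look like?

Ms: 15, 21, 28, 36, 45 → 55 (differences are 6, 7, 8, … (increasing by 1 each time)).
Requests goes 2, 7, 13, 20, 28 → 37 (differences are 5, 6, 7, … (increasing by 1 each time)).
Combining the parts gives 55 ms, 37 requests.

55 ms, 37 requests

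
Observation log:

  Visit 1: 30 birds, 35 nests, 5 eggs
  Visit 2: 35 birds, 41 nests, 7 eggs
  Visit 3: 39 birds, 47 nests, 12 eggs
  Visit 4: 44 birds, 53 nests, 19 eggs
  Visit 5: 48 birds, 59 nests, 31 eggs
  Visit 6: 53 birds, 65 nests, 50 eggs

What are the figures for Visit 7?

57 birds, 71 nests, 81 eggs

For the birds, alternating steps +5, +4, +5, +4, …: 30, 35, 39, 44, 48, 53 → 57.
Nests: +6 each step; 35, 41, 47, 53, 59, 65 → 71.
Eggs: each term is the sum of the two before it, so 5, 7, 12, 19, 31, 50 → 81.
Putting it together: 57 birds, 71 nests, 81 eggs.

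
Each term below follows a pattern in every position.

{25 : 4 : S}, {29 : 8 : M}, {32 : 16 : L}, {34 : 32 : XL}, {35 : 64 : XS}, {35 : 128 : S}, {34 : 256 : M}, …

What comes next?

First component: 25, 29, 32, 34, 35, 35, 34 → 32 (differences are 4, 3, 2, … (decreasing by 1 each time)).
Second component: ×2 each step, so 4, 8, 16, 32, 64, 128, 256 → 512.
Size: S, M, L, XL, XS, S, M → L (repeats S → M → L → XL → XS).
So the next term is {32 : 512 : L}.

{32 : 512 : L}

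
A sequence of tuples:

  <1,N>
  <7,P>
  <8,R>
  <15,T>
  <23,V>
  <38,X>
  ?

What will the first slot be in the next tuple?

61

First slot: 1, 7, 8, 15, 23, 38 → 61 (each term is the sum of the two before it).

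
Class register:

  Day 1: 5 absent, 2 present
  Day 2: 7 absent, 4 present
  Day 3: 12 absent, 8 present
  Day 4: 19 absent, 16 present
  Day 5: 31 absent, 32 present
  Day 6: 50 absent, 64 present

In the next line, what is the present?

Present: ×2 each step; 2, 4, 8, 16, 32, 64 → 128.

128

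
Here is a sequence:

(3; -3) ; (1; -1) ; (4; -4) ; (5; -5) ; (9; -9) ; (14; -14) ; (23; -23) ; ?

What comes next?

(37; -37)

First slot: each term is the sum of the two before it, so 3, 1, 4, 5, 9, 14, 23 → 37.
Second slot goes -3, -1, -4, -5, -9, -14, -23 → -37 (always the negative of the first slot).
So the next term is (37; -37).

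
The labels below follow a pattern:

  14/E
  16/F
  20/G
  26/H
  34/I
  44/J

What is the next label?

First component — differences are 2, 4, 6, … (increasing by 2 each time): 14, 16, 20, 26, 34, 44 → 56.
Letter: E, F, G, H, I, J → K (letters move forward 1 place in the alphabet).
So the next label is 56/K.

56/K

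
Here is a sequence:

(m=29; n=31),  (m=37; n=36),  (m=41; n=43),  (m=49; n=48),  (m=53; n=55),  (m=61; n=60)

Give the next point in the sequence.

(m=65; n=67)

M: alternating steps +8, +4, +8, +4, …, so 29, 37, 41, 49, 53, 61 → 65.
N: alternating steps +5, +7, +5, +7, …; 31, 36, 43, 48, 55, 60 → 67.
Putting it together: (m=65; n=67).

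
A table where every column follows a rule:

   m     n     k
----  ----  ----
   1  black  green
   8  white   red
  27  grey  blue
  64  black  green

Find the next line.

125  white  red

Column m — perfect cubes: 1³, 2³, 3³, …: 1, 8, 27, 64 → 125.
Column n: repeats black → white → grey, so black, white, grey, black → white.
Column k — repeats green → red → blue: green, red, blue, green → red.
So the next line is 125  white  red.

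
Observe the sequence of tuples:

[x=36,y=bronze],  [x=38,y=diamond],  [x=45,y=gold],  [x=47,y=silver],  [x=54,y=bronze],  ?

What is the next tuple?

X: alternating steps +2, +7, +2, +7, …; 36, 38, 45, 47, 54 → 56.
Y — repeats bronze → diamond → gold → silver: bronze, diamond, gold, silver, bronze → diamond.
Combining the parts gives [x=56,y=diamond].

[x=56,y=diamond]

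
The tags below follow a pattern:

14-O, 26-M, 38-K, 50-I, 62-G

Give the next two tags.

74-E then 86-C

First component goes 14, 26, 38, 50, 62 → 74 → 86 (+12 each step).
Letter: letters move back 2 places in the alphabet; O, M, K, I, G → E → C.
Putting the parts together: 74-E and then 86-C.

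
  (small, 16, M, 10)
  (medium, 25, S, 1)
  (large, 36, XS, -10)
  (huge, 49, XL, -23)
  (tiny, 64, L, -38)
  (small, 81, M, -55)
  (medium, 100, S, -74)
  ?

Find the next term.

(large, 121, XS, -95)

First size — repeats small → medium → large → huge → tiny: small, medium, large, huge, tiny, small, medium → large.
Second slot — perfect squares: 4², 5², 6², …: 16, 25, 36, 49, 64, 81, 100 → 121.
Second size goes M, S, XS, XL, L, M, S → XS (repeats M → S → XS → XL → L).
Fourth slot — together with the second slot always sums to 26: 10, 1, -10, -23, -38, -55, -74 → -95.
So the next term is (large, 121, XS, -95).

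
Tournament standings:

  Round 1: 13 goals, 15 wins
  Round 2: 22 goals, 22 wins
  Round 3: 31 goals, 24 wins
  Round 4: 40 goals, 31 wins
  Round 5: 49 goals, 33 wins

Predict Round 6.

58 goals, 40 wins

Goals: +9 each step, so 13, 22, 31, 40, 49 → 58.
Wins — alternating steps +7, +2, +7, +2, …: 15, 22, 24, 31, 33 → 40.
So the next record is 58 goals, 40 wins.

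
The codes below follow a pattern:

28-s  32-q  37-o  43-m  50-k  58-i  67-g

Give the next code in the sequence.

First component — differences are 4, 5, 6, … (increasing by 1 each time): 28, 32, 37, 43, 50, 58, 67 → 77.
Letter: letters move back 2 places in the alphabet, so s, q, o, m, k, i, g → e.
So the next code is 77-e.

77-e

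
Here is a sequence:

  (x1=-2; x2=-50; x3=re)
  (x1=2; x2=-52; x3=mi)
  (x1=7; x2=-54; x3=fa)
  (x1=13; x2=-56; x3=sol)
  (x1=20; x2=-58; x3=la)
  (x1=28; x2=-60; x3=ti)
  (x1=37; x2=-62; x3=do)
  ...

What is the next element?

(x1=47; x2=-64; x3=re)

For the x1, differences are 4, 5, 6, … (increasing by 1 each time): -2, 2, 7, 13, 20, 28, 37 → 47.
For the x2, −2 each step: -50, -52, -54, -56, -58, -60, -62 → -64.
X3 goes re, mi, fa, sol, la, ti, do → re (runs through the solfège scale do→ti).
Putting it together: (x1=47; x2=-64; x3=re).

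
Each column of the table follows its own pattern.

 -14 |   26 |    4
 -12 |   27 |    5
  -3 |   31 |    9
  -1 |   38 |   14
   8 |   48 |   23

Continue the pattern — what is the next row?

10  61  37

First component: -14, -12, -3, -1, 8 → 10 (alternating steps +2, +9, +2, +9, …).
Second component: 26, 27, 31, 38, 48 → 61 (differences are 1, 4, 7, … (increasing by 3 each time)).
Third component goes 4, 5, 9, 14, 23 → 37 (each term is the sum of the two before it).
So the next row is 10  61  37.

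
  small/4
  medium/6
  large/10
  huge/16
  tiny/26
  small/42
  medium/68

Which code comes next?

large/110

Size: repeats small → medium → large → huge → tiny, so small, medium, large, huge, tiny, small, medium → large.
Second component: each term is the sum of the two before it; 4, 6, 10, 16, 26, 42, 68 → 110.
Putting it together: large/110.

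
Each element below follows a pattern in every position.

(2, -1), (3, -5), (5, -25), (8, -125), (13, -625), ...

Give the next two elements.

First value goes 2, 3, 5, 8, 13 → 21 → 34 (each term is the sum of the two before it).
Second value: ×5 each step, so -1, -5, -25, -125, -625 → -3125 → -15625.
Putting the parts together: (21, -3125) and then (34, -15625).

(21, -3125), (34, -15625)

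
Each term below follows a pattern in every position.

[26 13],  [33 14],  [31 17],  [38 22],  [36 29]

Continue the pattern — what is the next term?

[43 38]

First coordinate: alternating steps +7, −2, +7, −2, …, so 26, 33, 31, 38, 36 → 43.
Second coordinate: differences are 1, 3, 5, … (increasing by 2 each time), so 13, 14, 17, 22, 29 → 38.
So the next term is [43 38].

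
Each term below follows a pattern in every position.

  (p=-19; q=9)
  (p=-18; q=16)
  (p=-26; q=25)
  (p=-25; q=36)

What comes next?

(p=-33; q=49)

P: -19, -18, -26, -25 → -33 (alternating steps +1, −8, +1, −8, …).
For the q, perfect squares: 3², 4², 5², …: 9, 16, 25, 36 → 49.
Combining the parts gives (p=-33; q=49).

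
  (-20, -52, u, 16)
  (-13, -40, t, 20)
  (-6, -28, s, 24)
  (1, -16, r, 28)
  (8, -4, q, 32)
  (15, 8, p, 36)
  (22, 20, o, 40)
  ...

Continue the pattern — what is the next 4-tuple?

First value goes -20, -13, -6, 1, 8, 15, 22 → 29 (+7 each step).
Second value goes -52, -40, -28, -16, -4, 8, 20 → 32 (+12 each step).
For the letter, letters move back 1 place in the alphabet: u, t, s, r, q, p, o → n.
Fourth value: +4 each step, so 16, 20, 24, 28, 32, 36, 40 → 44.
Putting it together: (29, 32, n, 44).

(29, 32, n, 44)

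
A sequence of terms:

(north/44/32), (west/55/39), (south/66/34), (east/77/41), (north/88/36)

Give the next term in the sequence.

Direction: north, west, south, east, north → west (repeats north → west → south → east).
Second slot: +11 each step; 44, 55, 66, 77, 88 → 99.
For the third slot, alternating steps +7, −5, +7, −5, …: 32, 39, 34, 41, 36 → 43.
So the next term is (west/99/43).

(west/99/43)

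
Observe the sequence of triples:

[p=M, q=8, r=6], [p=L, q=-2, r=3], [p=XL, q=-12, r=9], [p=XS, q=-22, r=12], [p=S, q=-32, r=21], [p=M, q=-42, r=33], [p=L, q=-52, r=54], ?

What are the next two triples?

[p=XL, q=-62, r=87], [p=XS, q=-72, r=141]

P: repeats M → L → XL → XS → S; M, L, XL, XS, S, M, L → XL → XS.
Q: 8, -2, -12, -22, -32, -42, -52 → -62 → -72 (−10 each step).
R: each term is the sum of the two before it, so 6, 3, 9, 12, 21, 33, 54 → 87 → 141.
So the next two triples are [p=XL, q=-62, r=87] and [p=XS, q=-72, r=141].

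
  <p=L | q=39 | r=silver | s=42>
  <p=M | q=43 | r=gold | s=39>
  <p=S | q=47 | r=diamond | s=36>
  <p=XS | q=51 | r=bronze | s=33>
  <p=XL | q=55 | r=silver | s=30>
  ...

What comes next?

<p=L | q=59 | r=gold | s=27>

For the p, runs backward through clothing sizes XS→XL: L, M, S, XS, XL → L.
Q: +4 each step; 39, 43, 47, 51, 55 → 59.
R — repeats silver → gold → diamond → bronze: silver, gold, diamond, bronze, silver → gold.
For the s, −3 each step: 42, 39, 36, 33, 30 → 27.
Putting it together: <p=L | q=59 | r=gold | s=27>.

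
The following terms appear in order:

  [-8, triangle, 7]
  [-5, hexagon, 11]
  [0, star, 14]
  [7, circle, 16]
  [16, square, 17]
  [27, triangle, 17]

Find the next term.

[40, hexagon, 16]

First part — differences are 3, 5, 7, … (increasing by 2 each time): -8, -5, 0, 7, 16, 27 → 40.
For the shape, repeats triangle → hexagon → star → circle → square: triangle, hexagon, star, circle, square, triangle → hexagon.
Third part: 7, 11, 14, 16, 17, 17 → 16 (differences are 4, 3, 2, … (decreasing by 1 each time)).
Putting it together: [40, hexagon, 16].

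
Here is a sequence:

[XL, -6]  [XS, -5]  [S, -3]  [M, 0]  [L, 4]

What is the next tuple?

Size: runs through clothing sizes XS→XL; XL, XS, S, M, L → XL.
Second slot: -6, -5, -3, 0, 4 → 9 (differences are 1, 2, 3, … (increasing by 1 each time)).
Combining the parts gives [XL, 9].

[XL, 9]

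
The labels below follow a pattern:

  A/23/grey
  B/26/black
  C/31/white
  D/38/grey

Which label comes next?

For the letter, letters move forward 1 place in the alphabet: A, B, C, D → E.
Second component — differences are 3, 5, 7, … (increasing by 2 each time): 23, 26, 31, 38 → 47.
Shade: repeats grey → black → white, so grey, black, white, grey → black.
So the next label is E/47/black.

E/47/black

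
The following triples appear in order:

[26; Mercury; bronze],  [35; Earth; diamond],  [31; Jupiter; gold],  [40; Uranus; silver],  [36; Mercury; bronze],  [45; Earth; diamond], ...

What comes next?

First component: 26, 35, 31, 40, 36, 45 → 41 (alternating steps +9, −4, +9, −4, …).
Planet: Mercury, Earth, Jupiter, Uranus, Mercury, Earth → Jupiter (repeats Mercury → Earth → Jupiter → Uranus).
Rank: repeats bronze → diamond → gold → silver, so bronze, diamond, gold, silver, bronze, diamond → gold.
Combining the parts gives [41; Jupiter; gold].

[41; Jupiter; gold]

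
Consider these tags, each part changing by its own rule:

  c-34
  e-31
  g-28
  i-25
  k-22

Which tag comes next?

m-19

Letter goes c, e, g, i, k → m (letters move forward 2 places in the alphabet).
Second component goes 34, 31, 28, 25, 22 → 19 (−3 each step).
Combining the parts gives m-19.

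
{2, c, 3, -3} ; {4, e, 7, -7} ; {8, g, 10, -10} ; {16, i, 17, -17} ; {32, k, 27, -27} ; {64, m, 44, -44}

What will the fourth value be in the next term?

-71

Third value: each term is the sum of the two before it, so 3, 7, 10, 17, 27, 44 → 71.
Fourth value goes -3, -7, -10, -17, -27, -44 → -71 (always the negative of the third value).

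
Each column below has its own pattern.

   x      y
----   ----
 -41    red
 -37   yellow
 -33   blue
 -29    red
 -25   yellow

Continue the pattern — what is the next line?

-21  blue

Column x: +4 each step, so -41, -37, -33, -29, -25 → -21.
Column y: red, yellow, blue, red, yellow → blue (repeats red → yellow → blue).
Putting it together: -21  blue.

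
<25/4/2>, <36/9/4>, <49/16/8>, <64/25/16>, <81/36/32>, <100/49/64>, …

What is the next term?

First coordinate: perfect squares: 5², 6², 7², …, so 25, 36, 49, 64, 81, 100 → 121.
Second coordinate — perfect squares: 2², 3², 4², …: 4, 9, 16, 25, 36, 49 → 64.
Third coordinate: 2, 4, 8, 16, 32, 64 → 128 (×2 each step).
Combining the parts gives <121/64/128>.

<121/64/128>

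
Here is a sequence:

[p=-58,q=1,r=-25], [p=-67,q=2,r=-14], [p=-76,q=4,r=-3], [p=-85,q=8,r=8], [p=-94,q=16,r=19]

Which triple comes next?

For the p, −9 each step: -58, -67, -76, -85, -94 → -103.
Q goes 1, 2, 4, 8, 16 → 32 (×2 each step).
R goes -25, -14, -3, 8, 19 → 30 (+11 each step).
Combining the parts gives [p=-103,q=32,r=30].

[p=-103,q=32,r=30]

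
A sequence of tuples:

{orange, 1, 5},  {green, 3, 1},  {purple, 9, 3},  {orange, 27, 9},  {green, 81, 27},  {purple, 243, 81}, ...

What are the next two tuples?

Colour: orange, green, purple, orange, green, purple → orange → green (repeats orange → green → purple).
Second entry — ×3 each step: 1, 3, 9, 27, 81, 243 → 729 → 2187.
For the third entry, always the previous value of the second entry: 5, 1, 3, 9, 27, 81 → 243 → 729.
So the next two tuples are {orange, 729, 243} and {green, 2187, 729}.

{orange, 729, 243}, {green, 2187, 729}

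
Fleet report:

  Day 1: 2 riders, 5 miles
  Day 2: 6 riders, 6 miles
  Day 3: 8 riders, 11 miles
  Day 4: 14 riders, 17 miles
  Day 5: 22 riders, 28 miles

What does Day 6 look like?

36 riders, 45 miles

Riders: each term is the sum of the two before it, so 2, 6, 8, 14, 22 → 36.
Miles goes 5, 6, 11, 17, 28 → 45 (each term is the sum of the two before it).
Combining the parts gives 36 riders, 45 miles.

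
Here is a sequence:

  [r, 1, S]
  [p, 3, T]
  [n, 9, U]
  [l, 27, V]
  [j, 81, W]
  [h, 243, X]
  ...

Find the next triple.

[f, 729, Y]

First letter: letters move back 2 places in the alphabet, so r, p, n, l, j, h → f.
Second part: ×3 each step, so 1, 3, 9, 27, 81, 243 → 729.
Second letter: letters move forward 1 place in the alphabet, so S, T, U, V, W, X → Y.
Putting it together: [f, 729, Y].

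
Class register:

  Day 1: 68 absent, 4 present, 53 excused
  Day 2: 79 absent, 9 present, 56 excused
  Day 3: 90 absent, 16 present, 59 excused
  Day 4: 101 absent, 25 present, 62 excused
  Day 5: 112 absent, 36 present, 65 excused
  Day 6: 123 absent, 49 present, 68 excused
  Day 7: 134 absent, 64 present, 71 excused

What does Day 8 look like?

Absent: +11 each step, so 68, 79, 90, 101, 112, 123, 134 → 145.
Present: 4, 9, 16, 25, 36, 49, 64 → 81 (perfect squares: 2², 3², 4², …).
Excused — +3 each step: 53, 56, 59, 62, 65, 68, 71 → 74.
Combining the parts gives 145 absent, 81 present, 74 excused.

145 absent, 81 present, 74 excused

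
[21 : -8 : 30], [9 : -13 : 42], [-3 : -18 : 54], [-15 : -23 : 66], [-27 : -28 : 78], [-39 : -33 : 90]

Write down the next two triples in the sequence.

First value goes 21, 9, -3, -15, -27, -39 → -51 → -63 (−12 each step).
Second value goes -8, -13, -18, -23, -28, -33 → -38 → -43 (−5 each step).
Third value: together with the first value always sums to 51; 30, 42, 54, 66, 78, 90 → 102 → 114.
Putting the parts together: [-51 : -38 : 102] and then [-63 : -43 : 114].

[-51 : -38 : 102], [-63 : -43 : 114]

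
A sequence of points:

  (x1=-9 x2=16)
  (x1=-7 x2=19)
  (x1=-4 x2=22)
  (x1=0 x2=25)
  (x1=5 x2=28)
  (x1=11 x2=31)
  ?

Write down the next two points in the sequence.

(x1=18 x2=34), (x1=26 x2=37)

X1: differences are 2, 3, 4, … (increasing by 1 each time); -9, -7, -4, 0, 5, 11 → 18 → 26.
X2: +3 each step; 16, 19, 22, 25, 28, 31 → 34 → 37.
Putting the parts together: (x1=18 x2=34) and then (x1=26 x2=37).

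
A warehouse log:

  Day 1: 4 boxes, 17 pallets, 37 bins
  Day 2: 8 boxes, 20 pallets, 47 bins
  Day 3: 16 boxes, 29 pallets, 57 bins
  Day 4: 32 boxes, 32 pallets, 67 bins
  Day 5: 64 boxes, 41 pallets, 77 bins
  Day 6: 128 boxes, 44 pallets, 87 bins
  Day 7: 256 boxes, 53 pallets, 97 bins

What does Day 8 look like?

Boxes goes 4, 8, 16, 32, 64, 128, 256 → 512 (×2 each step).
Pallets: alternating steps +3, +9, +3, +9, …, so 17, 20, 29, 32, 41, 44, 53 → 56.
Bins: +10 each step, so 37, 47, 57, 67, 77, 87, 97 → 107.
So the next record is 512 boxes, 56 pallets, 107 bins.

512 boxes, 56 pallets, 107 bins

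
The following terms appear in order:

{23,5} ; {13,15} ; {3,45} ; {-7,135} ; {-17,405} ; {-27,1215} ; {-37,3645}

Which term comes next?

{-47,10935}

First entry — −10 each step: 23, 13, 3, -7, -17, -27, -37 → -47.
For the second entry, ×3 each step: 5, 15, 45, 135, 405, 1215, 3645 → 10935.
Combining the parts gives {-47,10935}.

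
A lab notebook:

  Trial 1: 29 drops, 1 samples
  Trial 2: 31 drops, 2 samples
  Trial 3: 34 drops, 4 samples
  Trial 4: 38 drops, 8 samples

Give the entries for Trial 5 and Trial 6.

43 drops, 16 samples; 49 drops, 32 samples

Drops: 29, 31, 34, 38 → 43 → 49 (differences are 2, 3, 4, … (increasing by 1 each time)).
Samples: ×2 each step; 1, 2, 4, 8 → 16 → 32.
So the next two lines are 43 drops, 16 samples and 49 drops, 32 samples.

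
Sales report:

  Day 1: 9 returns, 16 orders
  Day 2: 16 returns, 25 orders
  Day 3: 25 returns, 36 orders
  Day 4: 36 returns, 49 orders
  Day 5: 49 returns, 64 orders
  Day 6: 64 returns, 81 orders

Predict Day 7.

Returns: perfect squares: 3², 4², 5², …, so 9, 16, 25, 36, 49, 64 → 81.
Orders: perfect squares: 4², 5², 6², …; 16, 25, 36, 49, 64, 81 → 100.
Combining the parts gives 81 returns, 100 orders.

81 returns, 100 orders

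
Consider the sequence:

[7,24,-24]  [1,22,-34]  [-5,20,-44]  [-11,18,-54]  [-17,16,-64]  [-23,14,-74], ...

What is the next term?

[-29,12,-84]

First entry: −6 each step, so 7, 1, -5, -11, -17, -23 → -29.
Second entry goes 24, 22, 20, 18, 16, 14 → 12 (−2 each step).
Third entry: -24, -34, -44, -54, -64, -74 → -84 (−10 each step).
So the next term is [-29,12,-84].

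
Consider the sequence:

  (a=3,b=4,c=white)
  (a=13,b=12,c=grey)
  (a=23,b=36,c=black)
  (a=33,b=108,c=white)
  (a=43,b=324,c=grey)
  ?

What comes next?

(a=53,b=972,c=black)

A: +10 each step; 3, 13, 23, 33, 43 → 53.
B: 4, 12, 36, 108, 324 → 972 (×3 each step).
C: white, grey, black, white, grey → black (repeats white → grey → black).
Combining the parts gives (a=53,b=972,c=black).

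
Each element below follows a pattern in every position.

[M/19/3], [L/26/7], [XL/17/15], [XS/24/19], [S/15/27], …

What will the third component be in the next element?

Third component — alternating steps +4, +8, +4, +8, …: 3, 7, 15, 19, 27 → 31.

31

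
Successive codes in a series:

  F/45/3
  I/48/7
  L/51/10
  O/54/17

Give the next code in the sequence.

R/57/27

Letter: letters move forward 3 places in the alphabet; F, I, L, O → R.
Second component: 45, 48, 51, 54 → 57 (+3 each step).
Third component — each term is the sum of the two before it: 3, 7, 10, 17 → 27.
So the next code is R/57/27.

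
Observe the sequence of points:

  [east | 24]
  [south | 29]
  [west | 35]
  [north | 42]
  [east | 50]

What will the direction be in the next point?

south

For the direction, repeats east → south → west → north: east, south, west, north, east → south.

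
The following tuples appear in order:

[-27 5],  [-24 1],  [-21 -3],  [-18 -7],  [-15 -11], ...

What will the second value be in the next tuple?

-15

First value: +3 each step, so -27, -24, -21, -18, -15 → -12.
For the second value, −4 each step: 5, 1, -3, -7, -11 → -15.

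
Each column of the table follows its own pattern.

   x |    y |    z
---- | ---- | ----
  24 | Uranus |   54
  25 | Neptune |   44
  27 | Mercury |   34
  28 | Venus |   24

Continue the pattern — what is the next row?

Column x — alternating steps +1, +2, +1, +2, …: 24, 25, 27, 28 → 30.
Column y: runs through the planets Mercury→Neptune, so Uranus, Neptune, Mercury, Venus → Earth.
Column z: −10 each step; 54, 44, 34, 24 → 14.
Putting it together: 30  Earth  14.

30  Earth  14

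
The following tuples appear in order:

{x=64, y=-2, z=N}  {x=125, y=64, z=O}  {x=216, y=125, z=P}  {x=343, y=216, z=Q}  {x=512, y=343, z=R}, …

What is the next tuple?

{x=729, y=512, z=S}

X — perfect cubes: 4³, 5³, 6³, …: 64, 125, 216, 343, 512 → 729.
Y: -2, 64, 125, 216, 343 → 512 (always the previous value of the x).
Z: N, O, P, Q, R → S (letters move forward 1 place in the alphabet).
Combining the parts gives {x=729, y=512, z=S}.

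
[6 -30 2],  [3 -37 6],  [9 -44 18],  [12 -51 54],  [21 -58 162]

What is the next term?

[33 -65 486]

For the first slot, each term is the sum of the two before it: 6, 3, 9, 12, 21 → 33.
Second slot — −7 each step: -30, -37, -44, -51, -58 → -65.
Third slot — ×3 each step: 2, 6, 18, 54, 162 → 486.
Combining the parts gives [33 -65 486].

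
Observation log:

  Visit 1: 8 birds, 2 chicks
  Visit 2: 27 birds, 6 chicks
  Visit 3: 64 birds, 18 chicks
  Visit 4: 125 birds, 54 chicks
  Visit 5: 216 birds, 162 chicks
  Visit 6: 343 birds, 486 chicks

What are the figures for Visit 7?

512 birds, 1458 chicks

Birds: perfect cubes: 2³, 3³, 4³, …, so 8, 27, 64, 125, 216, 343 → 512.
Chicks: 2, 6, 18, 54, 162, 486 → 1458 (×3 each step).
Putting it together: 512 birds, 1458 chicks.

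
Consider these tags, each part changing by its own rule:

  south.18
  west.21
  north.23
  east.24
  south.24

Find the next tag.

Direction: south, west, north, east, south → west (repeats south → west → north → east).
Second component: differences are 3, 2, 1, … (decreasing by 1 each time); 18, 21, 23, 24, 24 → 23.
Putting it together: west.23.

west.23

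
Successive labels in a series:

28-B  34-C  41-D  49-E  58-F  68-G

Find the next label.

79-H

For the first component, differences are 6, 7, 8, … (increasing by 1 each time): 28, 34, 41, 49, 58, 68 → 79.
Letter — letters move forward 1 place in the alphabet: B, C, D, E, F, G → H.
Combining the parts gives 79-H.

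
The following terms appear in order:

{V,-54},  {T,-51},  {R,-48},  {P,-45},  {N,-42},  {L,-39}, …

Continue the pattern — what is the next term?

Letter: letters move back 2 places in the alphabet, so V, T, R, P, N, L → J.
Second entry: +3 each step; -54, -51, -48, -45, -42, -39 → -36.
Combining the parts gives {J,-36}.

{J,-36}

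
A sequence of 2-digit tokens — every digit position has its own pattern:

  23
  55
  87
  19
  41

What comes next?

First digit: +3 each step, mod 10, so 2, 5, 8, 1, 4 → 7.
Second digit goes 3, 5, 7, 9, 1 → 3 (+2 each step, mod 10).
So the next token is 73.

73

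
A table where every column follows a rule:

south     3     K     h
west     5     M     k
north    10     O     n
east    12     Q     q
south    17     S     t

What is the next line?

west  19  U  w

Direction: repeats south → west → north → east, so south, west, north, east, south → west.
Second component: alternating steps +2, +5, +2, +5, …; 3, 5, 10, 12, 17 → 19.
For the first letter, letters move forward 2 places in the alphabet: K, M, O, Q, S → U.
Second letter goes h, k, n, q, t → w (letters move forward 3 places in the alphabet).
Putting it together: west  19  U  w.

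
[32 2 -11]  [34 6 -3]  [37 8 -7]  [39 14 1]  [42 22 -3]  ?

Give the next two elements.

[44 36 5], [47 58 1]

First value — alternating steps +2, +3, +2, +3, …: 32, 34, 37, 39, 42 → 44 → 47.
For the second value, each term is the sum of the two before it: 2, 6, 8, 14, 22 → 36 → 58.
Third value goes -11, -3, -7, 1, -3 → 5 → 1 (alternating steps +8, −4, +8, −4, …).
So the next two elements are [44 36 5] and [47 58 1].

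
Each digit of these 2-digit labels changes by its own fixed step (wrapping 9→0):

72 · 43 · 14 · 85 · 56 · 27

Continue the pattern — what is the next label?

98

First digit: −3 each step, mod 10; 7, 4, 1, 8, 5, 2 → 9.
Second digit: +1 each step, mod 10; 2, 3, 4, 5, 6, 7 → 8.
Putting it together: 98.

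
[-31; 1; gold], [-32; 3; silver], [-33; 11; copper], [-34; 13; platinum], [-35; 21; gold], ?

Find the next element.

First component: −1 each step, so -31, -32, -33, -34, -35 → -36.
Second component: 1, 3, 11, 13, 21 → 23 (alternating steps +2, +8, +2, +8, …).
For the metal, repeats gold → silver → copper → platinum: gold, silver, copper, platinum, gold → silver.
Putting it together: [-36; 23; silver].

[-36; 23; silver]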